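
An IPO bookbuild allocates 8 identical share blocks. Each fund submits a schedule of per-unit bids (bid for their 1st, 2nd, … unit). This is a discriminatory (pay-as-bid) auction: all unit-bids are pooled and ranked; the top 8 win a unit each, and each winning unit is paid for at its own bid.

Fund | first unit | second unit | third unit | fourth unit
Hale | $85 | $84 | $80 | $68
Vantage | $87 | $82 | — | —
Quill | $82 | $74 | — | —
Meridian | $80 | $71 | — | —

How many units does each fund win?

Pooled unit-bids ranked (top 8): 87 (Vantage-1), 85 (Hale-1), 84 (Hale-2), 82 (Vantage-2), 82 (Quill-1), 80 (Hale-3), 80 (Meridian-1), 74 (Quill-2)
Next rejected bid: $71 (not a price — pay-as-bid).
Allocation: Hale 3, Meridian 1, Quill 2, Vantage 2.

Hale 3, Meridian 1, Quill 2, Vantage 2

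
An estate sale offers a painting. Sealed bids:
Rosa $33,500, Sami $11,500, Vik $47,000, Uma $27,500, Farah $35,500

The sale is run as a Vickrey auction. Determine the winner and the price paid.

Vik pays $35,500

Bids ranked: 47,000 (Vik) > 35,500 (Farah) > 33,500 (Rosa) > 27,500 (Uma) > 11,500 (Sami)
Vik is highest; pays the second-highest bid, $35,500.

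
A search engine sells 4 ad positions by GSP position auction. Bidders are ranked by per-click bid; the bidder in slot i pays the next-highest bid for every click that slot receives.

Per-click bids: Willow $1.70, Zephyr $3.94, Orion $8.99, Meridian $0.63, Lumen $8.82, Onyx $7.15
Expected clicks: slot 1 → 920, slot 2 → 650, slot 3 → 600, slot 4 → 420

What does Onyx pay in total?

Per-click bids in order: $8.99 (Orion) > $8.82 (Lumen) > $7.15 (Onyx) > $3.94 (Zephyr) > $1.70 (Willow) > …
Onyx holds slot 3 → pays next bid $3.94 × 600 clicks = $2364.00.

Onyx pays $2364.00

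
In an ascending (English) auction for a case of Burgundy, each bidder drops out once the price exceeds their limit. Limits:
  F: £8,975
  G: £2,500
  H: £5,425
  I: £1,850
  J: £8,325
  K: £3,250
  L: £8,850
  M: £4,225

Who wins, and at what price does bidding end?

Sorting limits: 8,975 (F) > 8,850 (L) > 8,325 (J) > 5,425 (H) > 4,225 (M) > 3,250 (K) > …
Bidding ends when L exits at £8,850; F takes it.

F wins at £8,850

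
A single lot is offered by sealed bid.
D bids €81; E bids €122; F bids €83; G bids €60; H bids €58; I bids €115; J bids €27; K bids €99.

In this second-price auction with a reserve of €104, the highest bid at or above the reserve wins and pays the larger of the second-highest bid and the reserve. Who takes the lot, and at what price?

Rule: the highest bid at or above the reserve wins and pays the larger of the second-highest bid and the reserve.
Sorting bids: 122 (E) > 115 (I) > 99 (K) > 83 (F) > 81 (D) > 60 (G) > …
Highest eligible bid: E at €122.
Second-highest bid €115 exceeds the reserve €104 → payment €115.

E pays €115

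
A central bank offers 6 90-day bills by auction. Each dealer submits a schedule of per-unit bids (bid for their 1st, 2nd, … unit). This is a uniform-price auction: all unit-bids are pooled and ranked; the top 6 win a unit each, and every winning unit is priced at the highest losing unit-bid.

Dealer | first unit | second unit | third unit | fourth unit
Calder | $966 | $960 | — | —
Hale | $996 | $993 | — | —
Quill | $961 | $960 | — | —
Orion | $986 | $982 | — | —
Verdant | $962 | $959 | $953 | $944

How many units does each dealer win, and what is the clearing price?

Calder 1, Hale 2, Orion 2, Verdant 1; clearing price $961

All unit-bids, highest first — top 6: 996 (Hale-1), 993 (Hale-2), 986 (Orion-1), 982 (Orion-2), 966 (Calder-1), 962 (Verdant-1)
First bid not allocated: $961.
Allocation: Calder 1, Hale 2, Orion 2, Verdant 1.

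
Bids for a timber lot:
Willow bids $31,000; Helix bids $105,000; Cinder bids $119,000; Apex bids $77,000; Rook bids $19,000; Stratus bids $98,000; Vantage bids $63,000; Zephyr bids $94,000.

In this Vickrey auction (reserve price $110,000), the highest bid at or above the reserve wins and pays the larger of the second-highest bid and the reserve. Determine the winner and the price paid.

Cinder pays $110,000

Vickrey auction (reserve price $110,000): the highest bid at or above the reserve wins and pays the larger of the second-highest bid and the reserve.
Sorting bids: 119,000 (Cinder) > 105,000 (Helix) > 98,000 (Stratus) > 94,000 (Zephyr) > 77,000 (Apex) > 63,000 (Vantage) > …
Cinder has the top bid at or above the reserve ($119,000).
max(second-highest $105,000, reserve $110,000) = $110,000.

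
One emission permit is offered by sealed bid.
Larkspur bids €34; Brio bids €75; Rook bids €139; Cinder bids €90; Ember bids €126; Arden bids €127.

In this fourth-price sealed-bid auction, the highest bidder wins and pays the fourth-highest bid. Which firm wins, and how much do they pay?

Fourth-price sealed-bid auction: the highest bidder wins and pays the fourth-highest bid.
Sorting bids: 139 (Rook) > 127 (Arden) > 126 (Ember) > 90 (Cinder) > 75 (Brio) > 34 (Larkspur)
Rook is highest; pays the fourth-highest bid, €90.

Rook pays €90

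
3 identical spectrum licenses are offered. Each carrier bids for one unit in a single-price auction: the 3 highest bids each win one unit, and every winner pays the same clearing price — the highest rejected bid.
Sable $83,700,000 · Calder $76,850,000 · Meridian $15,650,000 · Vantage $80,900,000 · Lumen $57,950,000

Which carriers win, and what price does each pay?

Sable, Vantage, Calder; each pays $57,950,000

Sorting: 83,700,000 (Sable), 80,900,000 (Vantage), 76,850,000 (Calder), 57,950,000 (Lumen), 15,650,000 (Meridian)
Winners (3 units): Sable, Vantage, Calder.
First losing bid is Lumen's $57,950,000, which sets the uniform price.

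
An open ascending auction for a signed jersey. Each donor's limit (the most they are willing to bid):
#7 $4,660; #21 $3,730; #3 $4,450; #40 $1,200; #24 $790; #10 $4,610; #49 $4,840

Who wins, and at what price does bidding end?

#49 wins at $4,660

Limits ranked: 4,840 (#49) > 4,660 (#7) > 4,610 (#10) > 4,450 (#3) > 3,730 (#21) > 1,200 (#40) > …
Once the price passes $4,660, only #49 is left; the hammer falls at #7's limit of $4,660.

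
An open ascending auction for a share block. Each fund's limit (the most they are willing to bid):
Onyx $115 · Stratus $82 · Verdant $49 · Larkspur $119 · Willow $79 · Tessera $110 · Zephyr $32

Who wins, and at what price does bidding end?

Larkspur wins at $115

Limits in order: 119 (Larkspur) > 115 (Onyx) > 110 (Tessera) > 82 (Stratus) > 79 (Willow) > 49 (Verdant) > …
Bidding ends when Onyx exits at $115; Larkspur takes it.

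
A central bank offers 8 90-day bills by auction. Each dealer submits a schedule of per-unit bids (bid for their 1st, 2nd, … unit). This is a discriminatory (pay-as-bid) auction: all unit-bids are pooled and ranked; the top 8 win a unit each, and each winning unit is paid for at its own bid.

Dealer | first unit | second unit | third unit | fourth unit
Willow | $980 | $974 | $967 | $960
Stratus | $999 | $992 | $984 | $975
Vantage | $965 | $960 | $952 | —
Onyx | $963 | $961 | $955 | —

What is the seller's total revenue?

All unit-bids, highest first — top 8: 999 (Stratus-1), 992 (Stratus-2), 984 (Stratus-3), 980 (Willow-1), 975 (Stratus-4), 974 (Willow-2), 967 (Willow-3), 965 (Vantage-1)
Next rejected bid: $963 (not a price — pay-as-bid).
Each winning unit pays its own bid.
Revenue = 999 + 992 + 984 + 980 + 975 + 974 + 967 + 965 = $7,836.

Total revenue: $7,836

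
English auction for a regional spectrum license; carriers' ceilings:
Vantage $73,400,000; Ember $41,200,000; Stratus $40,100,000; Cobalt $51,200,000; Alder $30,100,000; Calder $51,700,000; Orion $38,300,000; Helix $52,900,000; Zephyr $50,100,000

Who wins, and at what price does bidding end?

Vantage wins at $52,900,000

Sorting limits: 73,400,000 (Vantage) > 52,900,000 (Helix) > 51,700,000 (Calder) > 51,200,000 (Cobalt) > 50,100,000 (Zephyr) > 41,200,000 (Ember) > …
Helix is the last rival to drop out, at $52,900,000; Vantage remains and wins at that price.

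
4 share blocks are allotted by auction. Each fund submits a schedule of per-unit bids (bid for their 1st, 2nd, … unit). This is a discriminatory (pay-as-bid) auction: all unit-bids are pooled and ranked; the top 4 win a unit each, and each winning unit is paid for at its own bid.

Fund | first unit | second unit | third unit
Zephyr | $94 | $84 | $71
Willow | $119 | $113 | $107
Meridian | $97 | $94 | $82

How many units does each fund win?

Meridian 1, Willow 3

Pooled unit-bids ranked (top 4): 119 (Willow-1), 113 (Willow-2), 107 (Willow-3), 97 (Meridian-1)
Next rejected bid: $94 (not a price — pay-as-bid).
Allocation: Meridian 1, Willow 3.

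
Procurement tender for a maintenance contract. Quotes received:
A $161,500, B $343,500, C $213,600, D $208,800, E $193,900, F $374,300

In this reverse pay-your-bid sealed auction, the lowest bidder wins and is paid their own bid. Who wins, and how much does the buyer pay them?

Reverse pay-your-bid sealed auction: the lowest bidder wins and is paid their own bid.
Bids in order: 161,500 (A) < 193,900 (E) < 208,800 (D) < 213,600 (C) < 343,500 (B) < 374,300 (F)
A has the lowest bid and is paid exactly that: $161,500.

A is paid $161,500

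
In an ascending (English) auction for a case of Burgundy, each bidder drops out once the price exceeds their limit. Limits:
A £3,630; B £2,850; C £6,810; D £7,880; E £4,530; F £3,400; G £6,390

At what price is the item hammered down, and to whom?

Limits ranked: 7,880 (D) > 6,810 (C) > 6,390 (G) > 4,530 (E) > 3,630 (A) > 3,400 (F) > …
C is the last rival to drop out, at £6,810; D remains and wins at that price.

D wins at £6,810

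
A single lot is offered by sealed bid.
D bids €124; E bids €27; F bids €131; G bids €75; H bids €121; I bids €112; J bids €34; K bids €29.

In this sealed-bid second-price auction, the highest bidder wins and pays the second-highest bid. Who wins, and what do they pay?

F pays €124

Sealed-bid second-price auction: the highest bidder wins and pays the second-highest bid.
Bids in order: 131 (F) > 124 (D) > 121 (H) > 112 (I) > 75 (G) > 34 (J) > …
Second-price: F pays D's bid of €124.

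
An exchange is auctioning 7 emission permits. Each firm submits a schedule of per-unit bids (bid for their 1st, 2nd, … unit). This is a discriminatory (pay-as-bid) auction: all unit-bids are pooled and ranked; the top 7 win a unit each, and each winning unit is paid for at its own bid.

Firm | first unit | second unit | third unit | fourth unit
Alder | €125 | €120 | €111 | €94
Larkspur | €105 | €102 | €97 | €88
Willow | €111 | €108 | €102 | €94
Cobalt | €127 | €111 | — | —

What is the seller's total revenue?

Total revenue: €813

Pooled unit-bids ranked (top 7): 127 (Cobalt-1), 125 (Alder-1), 120 (Alder-2), 111 (Alder-3), 111 (Willow-1), 111 (Cobalt-2), 108 (Willow-2)
Next rejected bid: €105 (not a price — pay-as-bid).
Each winning unit pays its own bid.
Revenue = 127 + 125 + 120 + 111 + 111 + 111 + 108 = €813.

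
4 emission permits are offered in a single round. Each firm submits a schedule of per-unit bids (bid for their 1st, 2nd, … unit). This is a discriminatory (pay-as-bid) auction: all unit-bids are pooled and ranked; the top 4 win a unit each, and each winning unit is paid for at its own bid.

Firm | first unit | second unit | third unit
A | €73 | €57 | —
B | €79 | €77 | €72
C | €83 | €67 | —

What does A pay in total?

A pays €73

All unit-bids, highest first — top 4: 83 (C-1), 79 (B-1), 77 (B-2), 73 (A-1)
Next rejected bid: €72 (not a price — pay-as-bid).
A's winning unit-bids: 73 = €73.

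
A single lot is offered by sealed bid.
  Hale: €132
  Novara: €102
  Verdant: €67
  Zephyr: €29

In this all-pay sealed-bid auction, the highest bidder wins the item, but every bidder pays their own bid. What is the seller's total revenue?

Total revenue: €330

Bids in order: 132 (Hale) > 102 (Novara) > 67 (Verdant) > 29 (Zephyr)
Hale wins with the top bid; all bids are sunk regardless.
Every bidder forfeits their bid regardless of winning.
Revenue = 132 + 102 + 67 + 29 = €330.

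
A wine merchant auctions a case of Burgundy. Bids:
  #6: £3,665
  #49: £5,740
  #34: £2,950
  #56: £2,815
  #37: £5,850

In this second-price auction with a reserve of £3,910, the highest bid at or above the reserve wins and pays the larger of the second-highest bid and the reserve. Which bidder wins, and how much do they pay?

Sorting bids: 5,850 (#37) > 5,740 (#49) > 3,665 (#6) > 2,950 (#34) > 2,815 (#56)
Highest eligible bid: #37 at £5,850.
max(second-highest £5,740, reserve £3,910) = £5,740; the reserve does not bind.

#37 pays £5,740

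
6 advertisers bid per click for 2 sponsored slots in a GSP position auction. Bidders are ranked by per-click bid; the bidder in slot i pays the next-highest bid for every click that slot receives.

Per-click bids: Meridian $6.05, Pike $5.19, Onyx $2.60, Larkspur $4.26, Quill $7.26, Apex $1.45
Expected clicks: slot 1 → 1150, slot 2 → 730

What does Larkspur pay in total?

Larkspur pays $0.00

Per-click bids in order: $7.26 (Quill) > $6.05 (Meridian) > $5.19 (Pike) > …
Larkspur ranks below slot 2 → no slot, pays nothing.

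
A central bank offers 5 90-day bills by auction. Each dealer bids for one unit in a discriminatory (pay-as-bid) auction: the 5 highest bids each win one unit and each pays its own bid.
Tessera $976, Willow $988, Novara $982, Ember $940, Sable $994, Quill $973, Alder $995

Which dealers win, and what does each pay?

Alder $995, Sable $994, Willow $988, Novara $982, Tessera $976

Sorting: 995 (Alder), 994 (Sable), 988 (Willow), 982 (Novara), 976 (Tessera), 973 (Quill), 940 (Ember)
Winners (5 units): Alder, Sable, Willow, Novara, Tessera.
Each winner pays its own bid: Alder $995, Sable $994, Willow $988, Novara $982, Tessera $976.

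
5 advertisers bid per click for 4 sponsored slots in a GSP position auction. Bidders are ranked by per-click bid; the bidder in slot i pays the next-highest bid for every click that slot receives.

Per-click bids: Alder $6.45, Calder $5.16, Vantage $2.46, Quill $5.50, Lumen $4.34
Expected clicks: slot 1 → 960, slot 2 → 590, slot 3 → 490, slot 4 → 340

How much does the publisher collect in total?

Total revenue: $11287.40

Per-click bids in order: $6.45 (Alder) > $5.50 (Quill) > $5.16 (Calder) > $4.34 (Lumen) > $2.46 (Vantage)
Slot 1: Alder pays $5.50 × 960 = $5280.00
Slot 2: Quill pays $5.16 × 590 = $3044.40
Slot 3: Calder pays $4.34 × 490 = $2126.60
Slot 4: Lumen pays $2.46 × 340 = $836.40
Total = $11287.40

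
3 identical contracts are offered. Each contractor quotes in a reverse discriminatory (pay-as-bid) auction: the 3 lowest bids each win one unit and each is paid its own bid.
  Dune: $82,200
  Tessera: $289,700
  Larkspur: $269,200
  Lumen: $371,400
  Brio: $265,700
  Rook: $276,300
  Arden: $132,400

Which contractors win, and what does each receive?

Ordering the bids: 82,200 (Dune), 132,400 (Arden), 265,700 (Brio), 269,200 (Larkspur), 276,300 (Rook), …
Winners (3 units): Dune, Arden, Brio.
Each winner is paid its own bid: Dune $82,200, Arden $132,400, Brio $265,700.

Dune $82,200, Arden $132,400, Brio $265,700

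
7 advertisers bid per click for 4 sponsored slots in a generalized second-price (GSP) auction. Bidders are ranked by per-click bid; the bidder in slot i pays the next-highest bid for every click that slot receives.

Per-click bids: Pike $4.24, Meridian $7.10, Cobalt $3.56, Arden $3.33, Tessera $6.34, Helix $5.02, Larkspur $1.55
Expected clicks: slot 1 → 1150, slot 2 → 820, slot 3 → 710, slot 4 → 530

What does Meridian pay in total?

Sorting advertisers: $7.10 (Meridian) > $6.34 (Tessera) > $5.02 (Helix) > $4.24 (Pike) > $3.56 (Cobalt) > …
Meridian holds slot 1 → pays next bid $6.34 × 1150 clicks = $7291.00.

Meridian pays $7291.00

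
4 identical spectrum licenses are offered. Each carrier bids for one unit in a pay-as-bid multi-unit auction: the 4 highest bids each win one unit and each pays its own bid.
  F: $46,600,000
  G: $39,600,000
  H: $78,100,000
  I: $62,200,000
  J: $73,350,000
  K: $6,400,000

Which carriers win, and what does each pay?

Sorting: 78,100,000 (H), 73,350,000 (J), 62,200,000 (I), 46,600,000 (F), 39,600,000 (G), 6,400,000 (K)
Winners (4 units): H, J, I, F.
Each winner pays its own bid: H $78,100,000, J $73,350,000, I $62,200,000, F $46,600,000.

H $78,100,000, J $73,350,000, I $62,200,000, F $46,600,000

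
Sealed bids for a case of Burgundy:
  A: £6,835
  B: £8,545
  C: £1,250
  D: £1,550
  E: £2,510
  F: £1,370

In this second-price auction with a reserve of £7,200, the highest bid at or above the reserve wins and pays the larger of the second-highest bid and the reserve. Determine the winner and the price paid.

B pays £7,200

Rule: the highest bid at or above the reserve wins and pays the larger of the second-highest bid and the reserve.
Bids in order: 8,545 (B) > 6,835 (A) > 2,510 (E) > 1,550 (D) > 1,370 (F) > 1,250 (C)
Highest eligible bid: B at £8,545.
max(second-highest £6,835, reserve £7,200) = £7,200.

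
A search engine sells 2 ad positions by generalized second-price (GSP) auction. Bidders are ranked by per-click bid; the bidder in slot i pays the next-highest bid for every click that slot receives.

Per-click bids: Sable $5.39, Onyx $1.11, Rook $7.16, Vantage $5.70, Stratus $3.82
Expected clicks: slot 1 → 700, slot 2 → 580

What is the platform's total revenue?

Total revenue: $7116.20

Ranked by bid: $7.16 (Rook) > $5.70 (Vantage) > $5.39 (Sable) > …
Slot 1: Rook pays $5.70 × 700 = $3990.00
Slot 2: Vantage pays $5.39 × 580 = $3126.20
Total = $7116.20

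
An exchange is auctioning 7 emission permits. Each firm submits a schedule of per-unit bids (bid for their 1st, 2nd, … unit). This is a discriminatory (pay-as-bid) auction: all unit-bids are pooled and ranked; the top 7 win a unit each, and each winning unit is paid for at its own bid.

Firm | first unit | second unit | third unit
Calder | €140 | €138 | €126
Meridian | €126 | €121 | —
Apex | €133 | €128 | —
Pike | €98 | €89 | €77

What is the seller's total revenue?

All unit-bids, highest first — top 7: 140 (Calder-1), 138 (Calder-2), 133 (Apex-1), 128 (Apex-2), 126 (Calder-3), 126 (Meridian-1), 121 (Meridian-2)
Next rejected bid: €98 (not a price — pay-as-bid).
Each winning unit pays its own bid.
Revenue = 140 + 138 + 133 + 128 + 126 + 126 + 121 = €912.

Total revenue: €912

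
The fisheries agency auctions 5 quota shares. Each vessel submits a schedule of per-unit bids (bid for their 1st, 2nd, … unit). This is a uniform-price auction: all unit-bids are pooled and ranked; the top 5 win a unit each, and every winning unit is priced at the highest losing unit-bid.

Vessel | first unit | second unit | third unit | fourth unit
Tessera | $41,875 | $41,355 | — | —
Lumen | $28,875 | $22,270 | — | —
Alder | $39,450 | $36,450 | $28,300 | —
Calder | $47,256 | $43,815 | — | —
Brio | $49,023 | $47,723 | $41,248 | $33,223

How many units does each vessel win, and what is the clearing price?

Pooled unit-bids ranked (top 5): 49,023 (Brio-1), 47,723 (Brio-2), 47,256 (Calder-1), 43,815 (Calder-2), 41,875 (Tessera-1)
First bid not allocated: $41,355.
Allocation: Brio 2, Calder 2, Tessera 1.

Brio 2, Calder 2, Tessera 1; clearing price $41,355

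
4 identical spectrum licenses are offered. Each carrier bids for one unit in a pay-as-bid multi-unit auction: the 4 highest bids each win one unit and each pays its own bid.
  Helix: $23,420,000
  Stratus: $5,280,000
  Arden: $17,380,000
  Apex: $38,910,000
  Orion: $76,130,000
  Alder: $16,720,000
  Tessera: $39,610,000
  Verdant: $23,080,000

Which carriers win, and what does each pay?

Orion $76,130,000, Tessera $39,610,000, Apex $38,910,000, Helix $23,420,000

Ordering the bids: 76,130,000 (Orion), 39,610,000 (Tessera), 38,910,000 (Apex), 23,420,000 (Helix), 23,080,000 (Verdant), 17,380,000 (Arden), …
The 4 highest are Orion, Tessera, Apex, Helix.
Each winner pays its own bid: Orion $76,130,000, Tessera $39,610,000, Apex $38,910,000, Helix $23,420,000.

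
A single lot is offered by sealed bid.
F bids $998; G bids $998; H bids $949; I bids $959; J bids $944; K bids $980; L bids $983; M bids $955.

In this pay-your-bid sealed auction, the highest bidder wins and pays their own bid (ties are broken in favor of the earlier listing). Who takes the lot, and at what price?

F pays $998

Rule: the highest bidder wins and pays their own bid.
Bids ranked: 998 (F) > 998 (G) > 983 (L) > 980 (K) > 959 (I) > 955 (M) > …
Tie at $998 → F wins by tie-break.
First-price: F pays what they bid, $998.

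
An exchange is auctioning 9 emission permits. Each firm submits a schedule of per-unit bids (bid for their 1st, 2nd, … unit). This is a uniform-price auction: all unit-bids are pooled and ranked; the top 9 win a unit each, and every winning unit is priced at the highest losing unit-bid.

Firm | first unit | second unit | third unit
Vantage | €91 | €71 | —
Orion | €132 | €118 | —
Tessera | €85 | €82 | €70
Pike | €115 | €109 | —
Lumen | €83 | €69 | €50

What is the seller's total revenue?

Pooled unit-bids ranked (top 9): 132 (Orion-1), 118 (Orion-2), 115 (Pike-1), 109 (Pike-2), 91 (Vantage-1), 85 (Tessera-1), 83 (Lumen-1), 82 (Tessera-2), 71 (Vantage-2)
Highest rejected unit-bid = €70.
Allocation: Lumen 1, Orion 2, Pike 2, Tessera 2, Vantage 2. Every unit priced at €70.
Revenue = 9 × 70 = €630.

Total revenue: €630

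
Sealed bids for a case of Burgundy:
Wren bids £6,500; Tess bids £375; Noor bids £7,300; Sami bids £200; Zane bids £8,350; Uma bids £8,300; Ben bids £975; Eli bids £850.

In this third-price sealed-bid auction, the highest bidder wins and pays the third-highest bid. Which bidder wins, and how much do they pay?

Zane pays £7,300

Bids ranked: 8,350 (Zane) > 8,300 (Uma) > 7,300 (Noor) > 6,500 (Wren) > 975 (Ben) > 850 (Eli) > …
Zane wins; payment is bid #3 in the ranking = £7,300.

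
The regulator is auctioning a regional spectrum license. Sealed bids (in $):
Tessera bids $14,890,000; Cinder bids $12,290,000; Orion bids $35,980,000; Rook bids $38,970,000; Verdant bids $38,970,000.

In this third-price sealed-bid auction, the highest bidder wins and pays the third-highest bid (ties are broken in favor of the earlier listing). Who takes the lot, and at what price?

Rook pays $35,980,000

Bids in order: 38,970,000 (Rook) > 38,970,000 (Verdant) > 35,980,000 (Orion) > 14,890,000 (Tessera) > 12,290,000 (Cinder)
Rook and Verdant tie at $38,970,000; tie-break gives it to Rook.
Rook is highest; pays the third-highest bid, $35,980,000.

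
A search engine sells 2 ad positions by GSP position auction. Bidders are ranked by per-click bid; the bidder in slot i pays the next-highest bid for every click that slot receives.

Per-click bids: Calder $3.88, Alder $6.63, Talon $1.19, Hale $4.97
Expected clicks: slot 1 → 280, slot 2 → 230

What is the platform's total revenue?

Sorting advertisers: $6.63 (Alder) > $4.97 (Hale) > $3.88 (Calder) > …
Slot 1: Alder pays $4.97 × 280 = $1391.60
Slot 2: Hale pays $3.88 × 230 = $892.40
Total = $2284.00

Total revenue: $2284.00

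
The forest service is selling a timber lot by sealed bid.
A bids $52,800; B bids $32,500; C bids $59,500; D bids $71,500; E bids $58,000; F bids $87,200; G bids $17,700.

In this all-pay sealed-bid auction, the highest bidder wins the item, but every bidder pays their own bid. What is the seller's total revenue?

Bids ranked: 87,200 (F) > 71,500 (D) > 59,500 (C) > 58,000 (E) > 52,800 (A) > 32,500 (B) > …
Every bidder forfeits their bid regardless of winning.
Revenue = 52,800 + 32,500 + 59,500 + 71,500 + 58,000 + 87,200 + 17,700 = $379,200.

Total revenue: $379,200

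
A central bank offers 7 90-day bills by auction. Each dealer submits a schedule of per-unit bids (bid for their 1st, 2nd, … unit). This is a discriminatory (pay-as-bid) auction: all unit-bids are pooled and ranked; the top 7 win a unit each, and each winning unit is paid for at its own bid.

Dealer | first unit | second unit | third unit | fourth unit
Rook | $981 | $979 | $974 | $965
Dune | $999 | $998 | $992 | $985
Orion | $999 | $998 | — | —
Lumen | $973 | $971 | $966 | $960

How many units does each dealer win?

Dune 4, Orion 2, Rook 1

Pooled unit-bids ranked (top 7): 999 (Dune-1), 999 (Orion-1), 998 (Dune-2), 998 (Orion-2), 992 (Dune-3), 985 (Dune-4), 981 (Rook-1)
Next rejected bid: $979 (not a price — pay-as-bid).
Allocation: Dune 4, Orion 2, Rook 1.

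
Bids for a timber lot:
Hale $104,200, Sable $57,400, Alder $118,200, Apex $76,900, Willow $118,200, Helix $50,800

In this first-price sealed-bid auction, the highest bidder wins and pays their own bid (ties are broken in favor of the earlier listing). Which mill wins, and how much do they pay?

Bids in order: 118,200 (Alder) > 118,200 (Willow) > 104,200 (Hale) > 76,900 (Apex) > 57,400 (Sable) > 50,800 (Helix)
Alder and Willow tie at $118,200; tie-break gives it to Alder.
Alder is highest → pays own bid, $118,200.

Alder pays $118,200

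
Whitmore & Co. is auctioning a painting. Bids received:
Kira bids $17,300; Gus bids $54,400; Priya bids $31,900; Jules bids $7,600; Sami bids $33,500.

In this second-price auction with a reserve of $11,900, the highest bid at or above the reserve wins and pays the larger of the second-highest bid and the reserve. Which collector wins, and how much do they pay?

Bids ranked: 54,400 (Gus) > 33,500 (Sami) > 31,900 (Priya) > 17,300 (Kira) > 7,600 (Jules)
Gus has the top bid at or above the reserve ($54,400).
Second-highest bid $33,500 exceeds the reserve $11,900 → payment $33,500.

Gus pays $33,500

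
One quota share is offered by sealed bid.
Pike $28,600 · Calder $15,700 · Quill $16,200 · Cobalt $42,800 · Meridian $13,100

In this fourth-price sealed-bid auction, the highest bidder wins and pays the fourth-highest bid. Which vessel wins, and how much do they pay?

Bids ranked: 42,800 (Cobalt) > 28,600 (Pike) > 16,200 (Quill) > 15,700 (Calder) > 13,100 (Meridian)
Cobalt wins; payment is bid #4 in the ranking = $15,700.

Cobalt pays $15,700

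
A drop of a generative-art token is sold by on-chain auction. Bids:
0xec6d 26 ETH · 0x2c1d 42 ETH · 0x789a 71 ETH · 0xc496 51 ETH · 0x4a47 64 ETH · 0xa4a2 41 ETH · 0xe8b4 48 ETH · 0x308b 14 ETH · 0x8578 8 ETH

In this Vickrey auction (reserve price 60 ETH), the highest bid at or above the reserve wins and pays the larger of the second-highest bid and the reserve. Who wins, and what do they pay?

0x789a pays 64 ETH

Vickrey auction (reserve price 60 ETH): the highest bid at or above the reserve wins and pays the larger of the second-highest bid and the reserve.
Sorting bids: 71 (0x789a) > 64 (0x4a47) > 51 (0xc496) > 48 (0xe8b4) > 42 (0x2c1d) > 41 (0xa4a2) > …
0x789a has the top bid at or above the reserve (71 ETH).
max(second-highest 64 ETH, reserve 60 ETH) = 64 ETH; the reserve does not bind.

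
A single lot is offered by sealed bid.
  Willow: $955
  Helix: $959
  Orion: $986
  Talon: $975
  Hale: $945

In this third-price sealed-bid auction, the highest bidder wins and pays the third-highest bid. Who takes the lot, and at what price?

Orion pays $959

Third-price sealed-bid auction: the highest bidder wins and pays the third-highest bid.
Sorting bids: 986 (Orion) > 975 (Talon) > 959 (Helix) > 955 (Willow) > 945 (Hale)
Orion wins; payment is bid #3 in the ranking = $959.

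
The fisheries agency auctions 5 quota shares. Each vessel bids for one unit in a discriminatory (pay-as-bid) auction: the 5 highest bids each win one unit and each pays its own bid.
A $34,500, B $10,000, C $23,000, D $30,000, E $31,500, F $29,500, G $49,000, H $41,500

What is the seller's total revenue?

Ordering the bids: 49,000 (G), 41,500 (H), 34,500 (A), 31,500 (E), 30,000 (D), 29,500 (F), 23,000 (C), …
Top 5: G, H, A, E, D.
Total revenue = 49,000 + 41,500 + 34,500 + 31,500 + 30,000 = $186,500.

Total revenue: $186,500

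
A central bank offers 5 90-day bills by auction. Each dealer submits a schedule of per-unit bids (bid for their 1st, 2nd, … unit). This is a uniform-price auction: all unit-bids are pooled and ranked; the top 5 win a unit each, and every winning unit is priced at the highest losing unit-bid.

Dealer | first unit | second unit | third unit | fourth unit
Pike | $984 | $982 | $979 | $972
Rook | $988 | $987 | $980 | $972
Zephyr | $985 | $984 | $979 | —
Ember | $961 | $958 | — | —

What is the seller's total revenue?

Total revenue: $4,910

Pooled unit-bids ranked (top 5): 988 (Rook-1), 987 (Rook-2), 985 (Zephyr-1), 984 (Pike-1), 984 (Zephyr-2)
Highest rejected unit-bid = $982.
Allocation: Pike 1, Rook 2, Zephyr 2. Every unit priced at $982.
Revenue = 5 × 982 = $4,910.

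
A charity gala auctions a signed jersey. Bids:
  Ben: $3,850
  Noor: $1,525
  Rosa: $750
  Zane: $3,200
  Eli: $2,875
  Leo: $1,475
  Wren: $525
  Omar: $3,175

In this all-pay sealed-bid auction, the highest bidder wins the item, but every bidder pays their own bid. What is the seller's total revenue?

Bids in order: 3,850 (Ben) > 3,200 (Zane) > 3,175 (Omar) > 2,875 (Eli) > 1,525 (Noor) > 1,475 (Leo) > …
Ben wins with the top bid; all bids are sunk regardless.
Every bidder forfeits their bid regardless of winning.
Revenue = 3,850 + 1,525 + 750 + 3,200 + 2,875 + 1,475 + 525 + 3,175 = $17,375.

Total revenue: $17,375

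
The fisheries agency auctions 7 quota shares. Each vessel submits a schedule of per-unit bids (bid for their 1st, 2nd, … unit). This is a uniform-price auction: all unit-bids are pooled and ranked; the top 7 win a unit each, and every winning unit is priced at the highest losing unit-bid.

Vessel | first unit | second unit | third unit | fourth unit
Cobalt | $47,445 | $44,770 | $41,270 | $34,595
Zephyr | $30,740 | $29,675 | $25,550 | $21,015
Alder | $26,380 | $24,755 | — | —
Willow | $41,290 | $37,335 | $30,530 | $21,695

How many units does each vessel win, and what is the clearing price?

Pooled unit-bids ranked (top 7): 47,445 (Cobalt-1), 44,770 (Cobalt-2), 41,290 (Willow-1), 41,270 (Cobalt-3), 37,335 (Willow-2), 34,595 (Cobalt-4), 30,740 (Zephyr-1)
The (k+1)-th unit-bid is $30,530.
Allocation: Cobalt 4, Willow 2, Zephyr 1.

Cobalt 4, Willow 2, Zephyr 1; clearing price $30,530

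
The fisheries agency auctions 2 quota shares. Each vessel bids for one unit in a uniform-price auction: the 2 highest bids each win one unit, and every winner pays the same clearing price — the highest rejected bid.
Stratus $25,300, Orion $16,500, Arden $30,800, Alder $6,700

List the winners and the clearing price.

Arden, Stratus; each pays $16,500

Sorting: 30,800 (Arden), 25,300 (Stratus), 16,500 (Orion), 6,700 (Alder)
Winners (2 units): Arden, Stratus.
First losing bid is Orion's $16,500, which sets the uniform price.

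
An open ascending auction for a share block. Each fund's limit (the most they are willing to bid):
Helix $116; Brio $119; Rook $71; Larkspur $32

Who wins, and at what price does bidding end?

Brio wins at $116

Rule: the price rises until one bidder remains; the winner pays the price at which the last rival dropped out.
Sorting limits: 119 (Brio) > 116 (Helix) > 71 (Rook) > 32 (Larkspur)
Once the price passes $116, only Brio is left; the hammer falls at Helix's limit of $116.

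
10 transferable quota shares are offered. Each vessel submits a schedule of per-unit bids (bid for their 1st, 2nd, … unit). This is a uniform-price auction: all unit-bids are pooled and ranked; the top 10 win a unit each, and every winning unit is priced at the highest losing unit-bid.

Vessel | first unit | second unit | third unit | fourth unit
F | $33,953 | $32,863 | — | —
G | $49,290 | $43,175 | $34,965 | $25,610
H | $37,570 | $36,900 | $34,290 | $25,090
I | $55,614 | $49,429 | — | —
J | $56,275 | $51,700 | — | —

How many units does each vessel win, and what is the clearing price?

G 3, H 3, I 2, J 2; clearing price $33,953

Pooled unit-bids ranked (top 10): 56,275 (J-1), 55,614 (I-1), 51,700 (J-2), 49,429 (I-2), 49,290 (G-1), 43,175 (G-2), 37,570 (H-1), 36,900 (H-2), 34,965 (G-3), 34,290 (H-3)
Highest rejected unit-bid = $33,953.
Allocation: G 3, H 3, I 2, J 2.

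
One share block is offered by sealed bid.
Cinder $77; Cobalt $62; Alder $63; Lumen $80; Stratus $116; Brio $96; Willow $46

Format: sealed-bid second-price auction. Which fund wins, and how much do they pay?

Bids ranked: 116 (Stratus) > 96 (Brio) > 80 (Lumen) > 77 (Cinder) > 63 (Alder) > 62 (Cobalt) > …
Stratus wins with the highest bid; price is set by the runner-up at $96.

Stratus pays $96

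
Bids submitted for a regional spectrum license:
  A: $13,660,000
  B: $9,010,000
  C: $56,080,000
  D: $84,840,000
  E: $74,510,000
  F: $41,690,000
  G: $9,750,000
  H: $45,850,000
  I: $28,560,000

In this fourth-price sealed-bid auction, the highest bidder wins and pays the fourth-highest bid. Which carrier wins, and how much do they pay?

D pays $45,850,000

Bids ranked: 84,840,000 (D) > 74,510,000 (E) > 56,080,000 (C) > 45,850,000 (H) > 41,690,000 (F) > 28,560,000 (I) > …
D wins; payment is bid #4 in the ranking = $45,850,000.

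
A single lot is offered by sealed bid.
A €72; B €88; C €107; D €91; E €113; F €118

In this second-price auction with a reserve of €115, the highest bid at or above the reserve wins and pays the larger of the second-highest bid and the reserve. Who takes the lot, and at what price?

Bids in order: 118 (F) > 113 (E) > 107 (C) > 91 (D) > 88 (B) > 72 (A)
F has the top bid at or above the reserve (€118).
Second-highest bid €113 is below the reserve €115, so the reserve binds → payment €115.

F pays €115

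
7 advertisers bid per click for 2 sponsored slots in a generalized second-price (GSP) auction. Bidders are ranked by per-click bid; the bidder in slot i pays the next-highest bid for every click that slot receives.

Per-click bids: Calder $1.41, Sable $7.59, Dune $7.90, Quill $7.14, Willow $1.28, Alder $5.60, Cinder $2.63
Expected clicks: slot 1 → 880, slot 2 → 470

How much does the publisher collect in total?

Total revenue: $10035.00

Per-click bids in order: $7.90 (Dune) > $7.59 (Sable) > $7.14 (Quill) > …
Slot 1: Dune pays $7.59 × 880 = $6679.20
Slot 2: Sable pays $7.14 × 470 = $3355.80
Total = $10035.00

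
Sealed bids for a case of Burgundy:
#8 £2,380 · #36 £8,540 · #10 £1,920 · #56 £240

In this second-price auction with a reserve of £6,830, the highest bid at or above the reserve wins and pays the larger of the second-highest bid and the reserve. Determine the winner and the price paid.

Bids in order: 8,540 (#36) > 2,380 (#8) > 1,920 (#10) > 240 (#56)
#36 has the top bid at or above the reserve (£8,540).
max(second-highest £2,380, reserve £6,830) = £6,830.

#36 pays £6,830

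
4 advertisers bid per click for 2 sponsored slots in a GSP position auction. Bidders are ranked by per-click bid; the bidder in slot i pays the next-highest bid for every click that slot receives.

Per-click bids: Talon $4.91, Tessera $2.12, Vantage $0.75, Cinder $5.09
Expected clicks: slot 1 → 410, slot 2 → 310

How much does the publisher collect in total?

Total revenue: $2670.30

Sorting advertisers: $5.09 (Cinder) > $4.91 (Talon) > $2.12 (Tessera) > …
Slot 1: Cinder pays $4.91 × 410 = $2013.10
Slot 2: Talon pays $2.12 × 310 = $657.20
Total = $2670.30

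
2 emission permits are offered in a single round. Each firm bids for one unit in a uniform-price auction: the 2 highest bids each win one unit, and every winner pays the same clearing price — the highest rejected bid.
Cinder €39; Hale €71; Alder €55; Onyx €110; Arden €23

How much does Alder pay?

Alder pays €0

Sorting: 110 (Onyx), 71 (Hale), 55 (Alder), 39 (Cinder), …
Winners (2 units): Onyx, Hale.
Highest unsuccessful bid: €55 → clearing price.
Alder does not win → pays €0.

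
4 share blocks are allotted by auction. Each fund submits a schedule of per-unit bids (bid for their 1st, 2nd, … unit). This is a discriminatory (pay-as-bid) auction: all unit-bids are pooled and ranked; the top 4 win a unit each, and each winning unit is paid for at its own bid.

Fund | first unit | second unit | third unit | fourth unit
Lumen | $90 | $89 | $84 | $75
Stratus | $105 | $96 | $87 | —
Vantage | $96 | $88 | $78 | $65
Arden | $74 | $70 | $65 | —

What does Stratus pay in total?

Pooled unit-bids ranked (top 4): 105 (Stratus-1), 96 (Stratus-2), 96 (Vantage-1), 90 (Lumen-1)
Next rejected bid: $89 (not a price — pay-as-bid).
Stratus's winning unit-bids: 105 + 96 = $201.

Stratus pays $201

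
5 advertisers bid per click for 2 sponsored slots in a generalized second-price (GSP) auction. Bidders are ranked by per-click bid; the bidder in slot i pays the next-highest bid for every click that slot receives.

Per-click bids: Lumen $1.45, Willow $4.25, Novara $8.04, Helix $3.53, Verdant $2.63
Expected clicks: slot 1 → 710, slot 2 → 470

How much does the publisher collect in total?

Total revenue: $4676.60

Ranked by bid: $8.04 (Novara) > $4.25 (Willow) > $3.53 (Helix) > …
Slot 1: Novara pays $4.25 × 710 = $3017.50
Slot 2: Willow pays $3.53 × 470 = $1659.10
Total = $4676.60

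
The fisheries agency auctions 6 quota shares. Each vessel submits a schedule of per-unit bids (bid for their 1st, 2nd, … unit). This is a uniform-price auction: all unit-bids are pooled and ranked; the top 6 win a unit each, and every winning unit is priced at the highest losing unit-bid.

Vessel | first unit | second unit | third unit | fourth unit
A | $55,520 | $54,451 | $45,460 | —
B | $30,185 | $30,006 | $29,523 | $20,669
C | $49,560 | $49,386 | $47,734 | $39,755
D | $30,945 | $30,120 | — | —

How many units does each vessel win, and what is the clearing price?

A 3, C 3; clearing price $39,755

Pooled unit-bids ranked (top 6): 55,520 (A-1), 54,451 (A-2), 49,560 (C-1), 49,386 (C-2), 47,734 (C-3), 45,460 (A-3)
The (k+1)-th unit-bid is $39,755.
Allocation: A 3, C 3.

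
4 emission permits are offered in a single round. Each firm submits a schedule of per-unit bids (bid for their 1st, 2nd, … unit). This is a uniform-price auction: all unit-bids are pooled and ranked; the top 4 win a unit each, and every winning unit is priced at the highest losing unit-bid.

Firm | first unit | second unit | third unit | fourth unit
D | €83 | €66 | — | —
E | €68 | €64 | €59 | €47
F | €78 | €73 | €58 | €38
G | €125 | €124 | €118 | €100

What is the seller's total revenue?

Merging the schedules and taking the best 4: 125 (G-1), 124 (G-2), 118 (G-3), 100 (G-4)
First bid not allocated: €83.
Allocation: G 4. Every unit priced at €83.
Revenue = 4 × 83 = €332.

Total revenue: €332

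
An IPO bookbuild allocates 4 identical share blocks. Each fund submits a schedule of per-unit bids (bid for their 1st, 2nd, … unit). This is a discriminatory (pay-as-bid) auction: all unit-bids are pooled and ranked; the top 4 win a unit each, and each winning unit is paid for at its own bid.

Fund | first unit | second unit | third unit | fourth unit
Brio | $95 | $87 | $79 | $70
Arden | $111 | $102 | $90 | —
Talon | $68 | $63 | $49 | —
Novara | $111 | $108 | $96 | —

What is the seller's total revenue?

Total revenue: $432

All unit-bids, highest first — top 4: 111 (Arden-1), 111 (Novara-1), 108 (Novara-2), 102 (Arden-2)
Next rejected bid: $96 (not a price — pay-as-bid).
Each winning unit pays its own bid.
Revenue = 111 + 111 + 108 + 102 = $432.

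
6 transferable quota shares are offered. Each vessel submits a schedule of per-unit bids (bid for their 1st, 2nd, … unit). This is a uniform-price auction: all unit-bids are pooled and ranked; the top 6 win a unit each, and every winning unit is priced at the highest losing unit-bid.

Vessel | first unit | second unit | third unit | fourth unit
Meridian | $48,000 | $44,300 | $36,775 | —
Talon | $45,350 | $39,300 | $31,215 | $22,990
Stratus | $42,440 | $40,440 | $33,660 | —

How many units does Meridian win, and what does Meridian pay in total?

Merging the schedules and taking the best 6: 48,000 (Meridian-1), 45,350 (Talon-1), 44,300 (Meridian-2), 42,440 (Stratus-1), 40,440 (Stratus-2), 39,300 (Talon-2)
Highest rejected unit-bid = $36,775.
Meridian wins 2 unit(s) at $36,775 each.

Meridian: 2 units, pays $73,550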